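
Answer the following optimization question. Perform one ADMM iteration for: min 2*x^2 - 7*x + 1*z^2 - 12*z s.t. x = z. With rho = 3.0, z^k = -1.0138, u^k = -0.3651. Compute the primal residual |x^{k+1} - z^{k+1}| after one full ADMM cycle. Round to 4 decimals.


ADMM iteration with rho = 3.0, z^k = -1.0138, u^k = -0.3651
Step 1: x-update.
Minimize 2*x^2 - 7*x + (3.0/2)*(x + 1.0138 - 0.3651)^2
FOC: (2*2 + 3.0)*x = 7 + 3.0*(-1.0138 + 0.3651)
x^{k+1} = 0.722
Step 2: z-update.
Minimize 1*z^2 - 12*z + (3.0/2)*(0.722 - z - 0.3651)^2
FOC: (2*1 + 3.0)*z = 12 + 3.0*(0.722 - 0.3651)
z^{k+1} = 2.6141
Step 3: u-update.
u^{k+1} = -0.3651 + 0.722 - 2.6141 = -2.2572
Step 4: Primal residual = |0.722 - 2.6141| = 1.8921


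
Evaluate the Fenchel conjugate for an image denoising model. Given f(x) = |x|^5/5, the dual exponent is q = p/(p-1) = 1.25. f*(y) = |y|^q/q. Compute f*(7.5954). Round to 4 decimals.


The conjugate exponent q satisfies 1/p + 1/q = 1.
p = 5, so q = 5/(5 - 1) = 1.25
|y|^q = 7.5954^1.25 = 12.6092
f*(7.5954) = 12.6092 / 1.25 = 10.0874


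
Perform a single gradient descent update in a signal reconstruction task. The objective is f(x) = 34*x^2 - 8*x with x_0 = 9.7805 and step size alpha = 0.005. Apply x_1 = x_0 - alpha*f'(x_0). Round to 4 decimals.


We compute the gradient at x_0 and apply the update.
f'(x) = 68*x - 8
f'(9.7805) = 68*9.7805 - 8 = 657.074
x_1 = 9.7805 - 0.005*657.074 = 6.4951


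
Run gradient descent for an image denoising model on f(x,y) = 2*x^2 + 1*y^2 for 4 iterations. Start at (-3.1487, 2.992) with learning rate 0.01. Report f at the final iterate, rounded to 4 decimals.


Gradient descent on f(x,y) = 2*x^2 + 1*y^2.
Starting point: (-3.1487, 2.992), alpha = 0.01
Step 1: grad_x = 2*2*-3.1487 = -12.5948, grad_y = 2*1*2.992 = 5.984
  x_1 = -3.1487 - 0.01*-12.5948 = -3.0228
  y_1 = 2.992 - 0.01*5.984 = 2.9322
Step 2: grad_x = 2*2*-3.0228 = -12.091, grad_y = 2*1*2.9322 = 5.8643
  x_2 = -3.0228 - 0.01*-12.091 = -2.9018
  y_2 = 2.9322 - 0.01*5.8643 = 2.8735
Step 3: grad_x = 2*2*-2.9018 = -11.6074, grad_y = 2*1*2.8735 = 5.747
  x_3 = -2.9018 - 0.01*-11.6074 = -2.7858
  y_3 = 2.8735 - 0.01*5.747 = 2.816
Step 4: grad_x = 2*2*-2.7858 = -11.1431, grad_y = 2*1*2.816 = 5.6321
  x_4 = -2.7858 - 0.01*-11.1431 = -2.6743
  y_4 = 2.816 - 0.01*5.6321 = 2.7597
f(-2.6743, 2.7597) = 2*(-2.6743)^2 + 1*2.7597^2 = 21.9202


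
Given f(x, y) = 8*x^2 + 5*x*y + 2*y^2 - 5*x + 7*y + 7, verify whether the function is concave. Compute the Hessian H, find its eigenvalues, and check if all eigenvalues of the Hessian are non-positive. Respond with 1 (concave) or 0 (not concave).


The Hessian of f(x,y) = 8*x^2 + 5*x*y + 2*y^2 - 5*x + 7*y + 7 is:
H = [[16, 5], [5, 4]]
Trace = 16 + 4 = 20
Determinant = 16*4 - (5)^2 = 39
Discriminant = (20)^2 - 4*39 = 244.0
Eigenvalues: lambda_1 = 2.1898, lambda_2 = 17.8102
The function is not concave.

0


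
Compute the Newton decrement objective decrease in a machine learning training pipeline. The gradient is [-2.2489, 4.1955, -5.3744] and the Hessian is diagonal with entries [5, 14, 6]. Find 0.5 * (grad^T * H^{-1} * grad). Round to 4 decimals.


Step 1: H is diagonal, so H^(-1) * g = [-0.4498, 0.2997, -0.8957].
Step 2: g^T H^(-1) g = sum_i g_i^2 / H_ii
  = (-2.2489)^2/5 + (4.1955)^2/14 + (-5.3744)^2/6
  = 1.0115 + 1.2573 + 4.814 = 7.0828
Step 3: Objective decrease = 0.5 * g^T H^(-1) g = 3.5414


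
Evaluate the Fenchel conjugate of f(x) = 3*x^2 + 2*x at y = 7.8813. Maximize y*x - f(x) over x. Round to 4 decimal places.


f*(y) = sup_x {y*x - a*x^2 - b*x} = sup_x {(y-b)*x - a*x^2}
FOC: (y - b) - 2a*x = 0 => x* = (y - b)/(2a)
x* = (7.8813 - 2)/(2*3) = 0.9802
f*(7.8813) = (y-b)^2/(4a) = (7.8813 - 2)^2/(4*3)
= 34.5897/12 = 2.8825


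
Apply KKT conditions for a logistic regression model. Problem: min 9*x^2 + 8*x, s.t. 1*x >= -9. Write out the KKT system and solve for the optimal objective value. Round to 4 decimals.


Step 1: Try lambda = 0 (constraint inactive).
Stationarity: 2*9*x + 8 = 0
x* = -8/(2*9) = -4/9 = -0.4444 (rounded; the exact value -4/9 is used below)
Check constraint: 1*-0.4444 = -0.4444 >= -9 -- satisfied.
Step 2: Compute optimal value.
f(x*) = 9*(-4/9)^2 + 8*(-4/9) = -1.7778


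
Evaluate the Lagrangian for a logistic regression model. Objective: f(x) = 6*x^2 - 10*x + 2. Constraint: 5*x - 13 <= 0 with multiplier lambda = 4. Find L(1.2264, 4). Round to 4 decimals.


Step 1: Evaluate f(x).
f(1.2264) = 6*1.2264^2 - 10*1.2264 + 2 = -1.2397
Step 2: Evaluate g(x).
g(1.2264) = 5*1.2264 - 13 = -6.868
Step 3: Compute Lagrangian.
L = -1.2397 + 4*-6.868 = -28.7117


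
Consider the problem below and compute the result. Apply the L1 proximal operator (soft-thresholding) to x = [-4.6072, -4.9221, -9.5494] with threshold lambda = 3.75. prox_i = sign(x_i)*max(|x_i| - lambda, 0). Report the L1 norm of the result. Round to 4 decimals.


Soft-thresholding with lambda = 3.75:
prox(-4.6072) = sign(-4.6072)*max(|-4.6072| - 3.75, 0) = -0.8572
prox(-4.9221) = sign(-4.9221)*max(|-4.9221| - 3.75, 0) = -1.1721
prox(-9.5494) = sign(-9.5494)*max(|-9.5494| - 3.75, 0) = -5.7994
prox(x) = [-0.8572, -1.1721, -5.7994]
||prox(x)||_1 = 0.8572 + 1.1721 + 5.7994 = 7.8287


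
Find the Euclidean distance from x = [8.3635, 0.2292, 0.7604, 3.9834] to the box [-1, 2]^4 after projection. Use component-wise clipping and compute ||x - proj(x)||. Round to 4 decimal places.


Project each component onto [-1, 2].
clip(8.3635) = 2.0, clip(0.2292) = 0.2292, clip(0.7604) = 0.7604, clip(3.9834) = 2.0
Projection = [2.0, 0.2292, 0.7604, 2.0]
Squared diffs: [40.4941, 0.0, 0.0, 3.9339]
Distance = sqrt(44.428) = 6.6654


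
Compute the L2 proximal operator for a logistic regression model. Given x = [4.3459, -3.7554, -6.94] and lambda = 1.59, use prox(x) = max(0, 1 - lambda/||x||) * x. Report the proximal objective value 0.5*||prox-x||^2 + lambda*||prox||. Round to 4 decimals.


Step 1: Compute ||x||.
||x|| = 9.0085
Step 2: Compute scaling factor.
scale = max(0, 1 - 1.59/9.0085) = 0.8235
Step 3: prox(x) = [3.5789, -3.0926, -5.7151]
||prox(x)|| = 7.4185
Step 4: Proximal objective.
0.5*||prox-x||^2 = 1.2641
lambda*||prox|| = 11.7954
Total = 13.0595


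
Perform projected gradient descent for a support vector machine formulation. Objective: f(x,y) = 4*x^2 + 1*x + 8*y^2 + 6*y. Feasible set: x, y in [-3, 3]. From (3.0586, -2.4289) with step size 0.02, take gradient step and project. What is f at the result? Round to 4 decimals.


Step 1: Compute gradient at (3.0586, -2.4289).
grad_x = 2*4*3.0586 + 1 = 25.4688
grad_y = 2*8*-2.4289 + 6 = -32.8624
Step 2: Gradient step.
x_raw = 3.0586 - 0.02*25.4688 = 2.5492
y_raw = -2.4289 - 0.02*-32.8624 = -1.7717
Step 3: Project onto [-3, 3].
x_proj = clip(2.5492) = 2.5492
y_proj = clip(-1.7717) = -1.7717
Step 4: Evaluate f.
f(2.5492, -1.7717) = 43.0235


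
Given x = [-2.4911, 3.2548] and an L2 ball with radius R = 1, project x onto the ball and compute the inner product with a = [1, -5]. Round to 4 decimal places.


Step 1: Compute ||x|| (intermediates to 6 decimals).
||x|| = sqrt((-2.4911)^2 + 3.2548^2) = 4.098695
Step 2: Project.
Since ||x|| > R, scale = R/||x|| = 1/4.098695 = 0.24398, proj(x) = scale * x
proj(x) = [-0.607779, 0.794106]
Step 3: Dot product.
a^T * proj(x) = 1*(-0.607779) - 5*0.794106 = -4.5783


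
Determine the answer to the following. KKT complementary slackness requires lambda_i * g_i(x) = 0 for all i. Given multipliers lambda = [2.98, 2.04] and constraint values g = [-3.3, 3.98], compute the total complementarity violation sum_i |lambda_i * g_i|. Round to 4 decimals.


KKT complementary slackness check:
lambda_1 * g_1 = 2.98 * -3.3 = -9.834
lambda_2 * g_2 = 2.04 * 3.98 = 8.1192
Total violation = 9.834 + 8.1192 = 17.9532


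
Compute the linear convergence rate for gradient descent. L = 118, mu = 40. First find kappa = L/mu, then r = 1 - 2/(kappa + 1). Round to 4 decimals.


Step 1: Compute the condition number.
kappa = L/mu = 118/40 = 2.95
Step 2: Compute the convergence rate.
r = 1 - 2/(kappa + 1) = 1 - 2*mu/(L + mu) = (L - mu)/(L + mu) = 78/158 = 0.4937


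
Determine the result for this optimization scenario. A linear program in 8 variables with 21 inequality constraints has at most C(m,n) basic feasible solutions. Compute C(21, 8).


Each vertex corresponds to some choice of n active constraints out of m, so the number of vertices is at most C(m, n) = m! / (n!(m-n)!).
m = 21, n = 8
Numerator: 21 * 20 * 19 * 18 * 17 * 16 * 15 * 14
Denominator: 8! = 40320
C(21, 8) = 203490


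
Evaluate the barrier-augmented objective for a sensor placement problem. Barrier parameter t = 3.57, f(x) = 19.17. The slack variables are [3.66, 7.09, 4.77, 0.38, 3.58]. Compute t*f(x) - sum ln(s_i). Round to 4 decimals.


Step 1: Compute log-barrier.
ln values: [1.2975, 1.9587, 1.5623, -0.9676, 1.2754]
phi = -(1.2975 + 1.9587 + 1.5623 - 0.9676 + 1.2754) = -5.1263
Step 2: Compute augmented objective.
t*f(x) = 3.57*19.17 = 68.4369
Total = 68.4369 - 5.1263 = 63.3106


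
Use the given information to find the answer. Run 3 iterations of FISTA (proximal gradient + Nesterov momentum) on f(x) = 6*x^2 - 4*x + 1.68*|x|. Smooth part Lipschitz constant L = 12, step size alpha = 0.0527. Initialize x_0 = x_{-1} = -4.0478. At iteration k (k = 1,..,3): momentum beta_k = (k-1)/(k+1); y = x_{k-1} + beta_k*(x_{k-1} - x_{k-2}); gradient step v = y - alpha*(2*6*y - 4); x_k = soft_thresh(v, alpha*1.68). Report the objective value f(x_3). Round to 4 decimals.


FISTA on f(x) = 6*x^2 - 4*x + 1.68*|x|
L = 12, alpha = 0.0527
Iteration 1: beta = 0.0, y = -4.0478 + 0.0*(-4.0478 + 4.0478) = -4.0478
  grad(y) = -52.5736, v = y - alpha*grad = -1.2772
  prox(v) = soft_thresh(-1.2772, 0.0885) = -1.1886
Iteration 2: beta = 0.3333, y = -1.1886 + 0.3333*(-1.1886 + 4.0478) = -0.2356
  grad(y) = -6.827, v = y - alpha*grad = 0.1242
  prox(v) = soft_thresh(0.1242, 0.0885) = 0.0357
Iteration 3: beta = 0.5, y = 0.0357 + 0.5*(0.0357 + 1.1886) = 0.6478
  grad(y) = 3.7738, v = y - alpha*grad = 0.4489
  prox(v) = soft_thresh(0.4489, 0.0885) = 0.3604
f(x_3) = 6*0.3604^2 - 4*0.3604 + 1.68*|0.3604| = -0.0568


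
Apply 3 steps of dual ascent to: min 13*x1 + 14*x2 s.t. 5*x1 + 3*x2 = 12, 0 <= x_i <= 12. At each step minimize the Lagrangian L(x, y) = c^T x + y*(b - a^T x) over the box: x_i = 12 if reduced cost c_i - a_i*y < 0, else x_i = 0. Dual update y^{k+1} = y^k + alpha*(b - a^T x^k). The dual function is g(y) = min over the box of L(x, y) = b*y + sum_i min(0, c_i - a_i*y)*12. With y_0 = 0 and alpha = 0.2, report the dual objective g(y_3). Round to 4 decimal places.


Dual ascent for LP: min 13*x1 + 14*x2, 5*x1 + 3*x2 = 12, 0 <= x_i <= 12
Step 1: y^k = 0.0, reduced costs: (13.0, 14.0)
  x^k = (0.0, 0.0), subgradient = b - a^T x = 12.0
  y^{k+1} = 0.0 + 0.2*12.0 = 2.4
Step 2: y^k = 2.4, reduced costs: (1.0, 6.8)
  x^k = (0.0, 0.0), subgradient = b - a^T x = 12.0
  y^{k+1} = 2.4 + 0.2*12.0 = 4.8
Step 3: y^k = 4.8, reduced costs: (-11.0, -0.4)
  x^k = (12.0, 12.0), subgradient = b - a^T x = -84.0
  y^{k+1} = 4.8 + 0.2*-84.0 = -12.0
Dual objective at y_3 = -12.0: reduced costs (73.0, 50.0), box minimizer x = (0.0, 0.0)
g(y_3) = b*y + (c1 - a1*y)*x1 + (c2 - a2*y)*x2 = 12*(-12.0) + 73.0*0.0 + 50.0*0.0 = -144.0 + 0.0 + 0.0 = -144.0


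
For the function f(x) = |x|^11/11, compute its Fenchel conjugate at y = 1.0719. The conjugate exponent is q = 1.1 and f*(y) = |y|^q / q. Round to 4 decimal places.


The conjugate exponent q satisfies 1/p + 1/q = 1.
p = 11, so q = 11/(11 - 1) = 1.1
|y|^q = 1.0719^1.1 = 1.0794
f*(1.0719) = 1.0794 / 1.1 = 0.9812


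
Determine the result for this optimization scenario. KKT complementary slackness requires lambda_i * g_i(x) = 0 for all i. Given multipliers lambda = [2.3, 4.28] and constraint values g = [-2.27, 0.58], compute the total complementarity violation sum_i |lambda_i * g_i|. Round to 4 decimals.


KKT complementary slackness check:
lambda_1 * g_1 = 2.3 * -2.27 = -5.221
lambda_2 * g_2 = 4.28 * 0.58 = 2.4824
Total violation = 5.221 + 2.4824 = 7.7034


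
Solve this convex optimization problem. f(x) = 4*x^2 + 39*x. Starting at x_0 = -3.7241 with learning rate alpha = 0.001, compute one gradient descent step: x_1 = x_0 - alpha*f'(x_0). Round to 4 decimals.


We compute the gradient at x_0 and apply the update.
f'(x) = 8*x + 39
f'(-3.7241) = 8*-3.7241 + 39 = 9.2072
x_1 = -3.7241 - 0.001*9.2072 = -3.7333


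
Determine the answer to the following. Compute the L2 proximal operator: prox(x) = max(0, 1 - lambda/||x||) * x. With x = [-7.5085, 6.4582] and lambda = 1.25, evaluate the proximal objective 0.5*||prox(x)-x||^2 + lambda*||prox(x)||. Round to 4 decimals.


Step 1: Compute ||x||.
||x|| = 9.9038
Step 2: Compute scaling factor.
scale = max(0, 1 - 1.25/9.9038) = 0.8738
Step 3: prox(x) = [-6.5608, 5.6431]
||prox(x)|| = 8.6538
Step 4: Proximal objective.
0.5*||prox-x||^2 = 0.7813
lambda*||prox|| = 10.8173
Total = 11.5985


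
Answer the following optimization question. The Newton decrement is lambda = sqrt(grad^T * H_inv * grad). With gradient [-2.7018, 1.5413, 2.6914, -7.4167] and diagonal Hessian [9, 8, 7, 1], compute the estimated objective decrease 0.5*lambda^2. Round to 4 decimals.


Step 1: H is diagonal, so H^(-1) * g = [-0.3002, 0.1927, 0.3845, -7.4167].
Step 2: g^T H^(-1) g = sum_i g_i^2 / H_ii
  = (-2.7018)^2/9 + (1.5413)^2/8 + (2.6914)^2/7 + (-7.4167)^2/1
  = 0.8111 + 0.297 + 1.0348 + 55.0074 = 57.1503
Step 3: Objective decrease = 0.5 * g^T H^(-1) g = 28.5751


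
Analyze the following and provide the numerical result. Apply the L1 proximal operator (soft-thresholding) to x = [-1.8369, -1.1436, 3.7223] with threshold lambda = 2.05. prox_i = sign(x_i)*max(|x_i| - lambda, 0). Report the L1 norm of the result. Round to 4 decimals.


Soft-thresholding with lambda = 2.05:
prox(-1.8369) = sign(-1.8369)*max(|-1.8369| - 2.05, 0) = 0.0
prox(-1.1436) = sign(-1.1436)*max(|-1.1436| - 2.05, 0) = 0.0
prox(3.7223) = sign(3.7223)*max(|3.7223| - 2.05, 0) = 1.6723
prox(x) = [0.0, 0.0, 1.6723]
||prox(x)||_1 = 0.0 + 0.0 + 1.6723 = 1.6723


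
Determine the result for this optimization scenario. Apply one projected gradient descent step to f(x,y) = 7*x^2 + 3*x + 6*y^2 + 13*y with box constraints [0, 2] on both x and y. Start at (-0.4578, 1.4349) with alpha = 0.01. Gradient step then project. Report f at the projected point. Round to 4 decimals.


Step 1: Compute gradient at (-0.4578, 1.4349).
grad_x = 2*7*-0.4578 + 3 = -3.4092
grad_y = 2*6*1.4349 + 13 = 30.2188
Step 2: Gradient step.
x_raw = -0.4578 - 0.01*-3.4092 = -0.4237
y_raw = 1.4349 - 0.01*30.2188 = 1.1327
Step 3: Project onto [0, 2].
x_proj = clip(-0.4237) = 0.0
y_proj = clip(1.1327) = 1.1327
Step 4: Evaluate f.
f(0.0, 1.1327) = 22.4235


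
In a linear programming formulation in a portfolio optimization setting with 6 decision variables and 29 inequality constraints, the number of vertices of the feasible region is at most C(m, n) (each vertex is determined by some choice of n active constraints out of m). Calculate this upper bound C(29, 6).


Each vertex corresponds to some choice of n active constraints out of m, so the number of vertices is at most C(m, n) = m! / (n!(m-n)!).
m = 29, n = 6
Numerator: 29 * 28 * 27 * 26 * 25 * 24
Denominator: 6! = 720
C(29, 6) = 475020


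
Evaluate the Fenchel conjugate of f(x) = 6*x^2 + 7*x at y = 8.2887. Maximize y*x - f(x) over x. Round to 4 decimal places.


f*(y) = sup_x {y*x - a*x^2 - b*x} = sup_x {(y-b)*x - a*x^2}
FOC: (y - b) - 2a*x = 0 => x* = (y - b)/(2a)
x* = (8.2887 - 7)/(2*6) = 0.1074
f*(8.2887) = (y-b)^2/(4a) = (8.2887 - 7)^2/(4*6)
= 1.6607/24 = 0.0692


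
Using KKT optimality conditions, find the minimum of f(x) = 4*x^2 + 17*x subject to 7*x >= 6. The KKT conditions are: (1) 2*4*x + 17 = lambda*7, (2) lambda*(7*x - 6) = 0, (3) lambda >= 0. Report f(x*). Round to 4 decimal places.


Step 1: Try lambda = 0 (constraint inactive).
x_unc = -17/(2*4) = -2.125
Check: 7*-2.125 = -14.875 < 6 -- violated!
Step 2: Constraint must be active: 7*x = 6
x* = 6/7 = 0.8571 (rounded; the exact value 6/7 is used below)
lambda = (2*4*(6/7) + 17)/7 = 3.4082
Step 3: Compute optimal value.
f(x*) = 4*(6/7)^2 + 17*(6/7) = 17.5102


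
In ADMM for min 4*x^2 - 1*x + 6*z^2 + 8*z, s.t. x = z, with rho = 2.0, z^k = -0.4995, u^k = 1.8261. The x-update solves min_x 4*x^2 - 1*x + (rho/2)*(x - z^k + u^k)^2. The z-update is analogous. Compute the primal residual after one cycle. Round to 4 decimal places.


ADMM iteration with rho = 2.0, z^k = -0.4995, u^k = 1.8261
Step 1: x-update.
Minimize 4*x^2 - 1*x + (2.0/2)*(x + 0.4995 + 1.8261)^2
FOC: (2*4 + 2.0)*x = 1 + 2.0*(-0.4995 - 1.8261)
x^{k+1} = -0.3651
Step 2: z-update.
Minimize 6*z^2 + 8*z + (2.0/2)*(-0.3651 - z + 1.8261)^2
FOC: (2*6 + 2.0)*z = -8 + 2.0*(-0.3651 + 1.8261)
z^{k+1} = -0.3627
Step 3: u-update.
u^{k+1} = 1.8261 - 0.3651 + 0.3627 = 1.8237
Step 4: Primal residual = |-0.3651 + 0.3627| = 0.0024


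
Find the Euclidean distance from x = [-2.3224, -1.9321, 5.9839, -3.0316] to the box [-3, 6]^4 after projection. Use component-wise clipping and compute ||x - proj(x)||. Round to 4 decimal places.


Project each component onto [-3, 6].
clip(-2.3224) = -2.3224, clip(-1.9321) = -1.9321, clip(5.9839) = 5.9839, clip(-3.0316) = -3.0
Projection = [-2.3224, -1.9321, 5.9839, -3.0]
Squared diffs: [0.0, 0.0, 0.0, 0.001]
Distance = sqrt(0.001) = 0.0316


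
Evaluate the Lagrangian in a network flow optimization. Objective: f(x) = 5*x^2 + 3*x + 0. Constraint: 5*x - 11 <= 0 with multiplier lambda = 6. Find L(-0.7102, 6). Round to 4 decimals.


Step 1: Evaluate f(x).
f(-0.7102) = 5*(-0.7102)^2 + 3*(-0.7102) + 0 = 0.3913
Step 2: Evaluate g(x).
g(-0.7102) = 5*-0.7102 - 11 = -14.551
Step 3: Compute Lagrangian.
L = 0.3913 + 6*-14.551 = -86.9147


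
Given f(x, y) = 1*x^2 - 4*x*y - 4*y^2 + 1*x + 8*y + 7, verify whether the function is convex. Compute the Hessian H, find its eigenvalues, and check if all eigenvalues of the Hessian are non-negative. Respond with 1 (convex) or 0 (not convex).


The Hessian of f(x,y) = 1*x^2 - 4*x*y - 4*y^2 + 1*x + 8*y + 7 is:
H = [[2, -4], [-4, -8]]
Trace = 2 - 8 = -6
Determinant = 2*-8 - (-4)^2 = -32
Discriminant = (-6)^2 - 4*-32 = 164.0
Eigenvalues: lambda_1 = -9.4031, lambda_2 = 3.4031
The function is not convex.

0


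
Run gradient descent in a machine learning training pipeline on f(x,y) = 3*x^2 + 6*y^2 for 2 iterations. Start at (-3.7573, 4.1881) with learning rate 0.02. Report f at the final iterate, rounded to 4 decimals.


Gradient descent on f(x,y) = 3*x^2 + 6*y^2.
Starting point: (-3.7573, 4.1881), alpha = 0.02
Step 1: grad_x = 2*3*-3.7573 = -22.5438, grad_y = 2*6*4.1881 = 50.2572
  x_1 = -3.7573 - 0.02*-22.5438 = -3.3064
  y_1 = 4.1881 - 0.02*50.2572 = 3.183
Step 2: grad_x = 2*3*-3.3064 = -19.8385, grad_y = 2*6*3.183 = 38.1955
  x_2 = -3.3064 - 0.02*-19.8385 = -2.9097
  y_2 = 3.183 - 0.02*38.1955 = 2.419
f(-2.9097, 2.419) = 3*(-2.9097)^2 + 6*2.419^2 = 60.509


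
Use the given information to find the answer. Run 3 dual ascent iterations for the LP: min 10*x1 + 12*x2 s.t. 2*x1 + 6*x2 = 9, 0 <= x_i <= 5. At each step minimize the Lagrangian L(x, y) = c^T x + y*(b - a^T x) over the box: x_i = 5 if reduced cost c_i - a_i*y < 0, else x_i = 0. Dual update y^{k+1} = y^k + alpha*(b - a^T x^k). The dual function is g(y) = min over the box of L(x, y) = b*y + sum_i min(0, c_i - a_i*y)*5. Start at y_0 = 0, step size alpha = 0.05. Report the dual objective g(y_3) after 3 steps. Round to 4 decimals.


Dual ascent for LP: min 10*x1 + 12*x2, 2*x1 + 6*x2 = 9, 0 <= x_i <= 5
Step 1: y^k = 0.0, reduced costs: (10.0, 12.0)
  x^k = (0.0, 0.0), subgradient = b - a^T x = 9.0
  y^{k+1} = 0.0 + 0.05*9.0 = 0.45
Step 2: y^k = 0.45, reduced costs: (9.1, 9.3)
  x^k = (0.0, 0.0), subgradient = b - a^T x = 9.0
  y^{k+1} = 0.45 + 0.05*9.0 = 0.9
Step 3: y^k = 0.9, reduced costs: (8.2, 6.6)
  x^k = (0.0, 0.0), subgradient = b - a^T x = 9.0
  y^{k+1} = 0.9 + 0.05*9.0 = 1.35
Dual objective at y_3 = 1.35: reduced costs (7.3, 3.9), box minimizer x = (0.0, 0.0)
g(y_3) = b*y + (c1 - a1*y)*x1 + (c2 - a2*y)*x2 = 9*1.35 + 7.3*0.0 + 3.9*0.0 = 12.15 + 0.0 + 0.0 = 12.15


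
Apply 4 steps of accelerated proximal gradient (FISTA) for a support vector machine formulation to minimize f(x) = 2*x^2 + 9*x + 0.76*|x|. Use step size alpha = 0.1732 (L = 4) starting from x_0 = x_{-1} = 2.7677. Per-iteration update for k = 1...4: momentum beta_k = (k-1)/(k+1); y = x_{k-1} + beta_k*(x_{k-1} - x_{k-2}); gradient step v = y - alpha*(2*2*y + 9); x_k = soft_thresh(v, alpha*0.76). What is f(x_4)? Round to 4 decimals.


FISTA on f(x) = 2*x^2 + 9*x + 0.76*|x|
L = 4, alpha = 0.1732
Iteration 1: beta = 0.0, y = 2.7677 + 0.0*(2.7677 - 2.7677) = 2.7677
  grad(y) = 20.0708, v = y - alpha*grad = -0.7086
  prox(v) = soft_thresh(-0.7086, 0.1316) = -0.5769
Iteration 2: beta = 0.3333, y = -0.5769 + 0.3333*(-0.5769 - 2.7677) = -1.6918
  grad(y) = 2.2328, v = y - alpha*grad = -2.0785
  prox(v) = soft_thresh(-2.0785, 0.1316) = -1.9469
Iteration 3: beta = 0.5, y = -1.9469 + 0.5*(-1.9469 + 0.5769) = -2.6319
  grad(y) = -1.5275, v = y - alpha*grad = -2.3673
  prox(v) = soft_thresh(-2.3673, 0.1316) = -2.2357
Iteration 4: beta = 0.6, y = -2.2357 + 0.6*(-2.2357 + 1.9469) = -2.409
  grad(y) = -0.6358, v = y - alpha*grad = -2.2988
  prox(v) = soft_thresh(-2.2988, 0.1316) = -2.1672
f(x_4) = 2*(-2.1672)^2 + 9*(-2.1672) + 0.76*|-2.1672| = -8.4642


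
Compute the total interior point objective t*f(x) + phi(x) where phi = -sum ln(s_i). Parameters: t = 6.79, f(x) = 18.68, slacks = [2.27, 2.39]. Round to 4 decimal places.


Step 1: Compute log-barrier.
ln values: [0.8198, 0.8713]
phi = -(0.8198 + 0.8713) = -1.6911
Step 2: Compute augmented objective.
t*f(x) = 6.79*18.68 = 126.8372
Total = 126.8372 - 1.6911 = 125.1461


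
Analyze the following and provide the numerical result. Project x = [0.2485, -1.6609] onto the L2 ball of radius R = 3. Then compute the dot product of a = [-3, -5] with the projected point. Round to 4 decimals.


Step 1: Compute ||x|| (intermediates to 6 decimals).
||x|| = sqrt(0.2485^2 + (-1.6609)^2) = 1.679387
Step 2: Project.
Since ||x|| <= R, proj = x (no scaling needed).
proj(x) = [0.2485, -1.6609]
Step 3: Dot product.
a^T * proj(x) = -3*0.2485 - 5*(-1.6609) = 7.559


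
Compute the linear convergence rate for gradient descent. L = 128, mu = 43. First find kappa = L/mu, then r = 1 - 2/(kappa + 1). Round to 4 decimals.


Step 1: Compute the condition number.
kappa = L/mu = 128/43 = 2.9767
Step 2: Compute the convergence rate.
r = 1 - 2/(kappa + 1) = 1 - 2*mu/(L + mu) = (L - mu)/(L + mu) = 85/171 = 0.4971


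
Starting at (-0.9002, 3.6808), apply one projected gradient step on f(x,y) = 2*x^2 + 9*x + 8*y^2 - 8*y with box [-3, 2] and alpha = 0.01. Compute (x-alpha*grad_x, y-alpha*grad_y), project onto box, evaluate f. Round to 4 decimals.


Step 1: Compute gradient at (-0.9002, 3.6808).
grad_x = 2*2*-0.9002 + 9 = 5.3992
grad_y = 2*8*3.6808 - 8 = 50.8928
Step 2: Gradient step.
x_raw = -0.9002 - 0.01*5.3992 = -0.9542
y_raw = 3.6808 - 0.01*50.8928 = 3.1719
Step 3: Project onto [-3, 2].
x_proj = clip(-0.9542) = -0.9542
y_proj = clip(3.1719) = 2.0
Step 4: Evaluate f.
f(-0.9542, 2.0) = 9.2332


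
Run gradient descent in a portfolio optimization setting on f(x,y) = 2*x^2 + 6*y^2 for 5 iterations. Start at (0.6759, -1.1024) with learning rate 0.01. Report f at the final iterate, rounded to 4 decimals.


Gradient descent on f(x,y) = 2*x^2 + 6*y^2.
Starting point: (0.6759, -1.1024), alpha = 0.01
Step 1: grad_x = 2*2*0.6759 = 2.7036, grad_y = 2*6*-1.1024 = -13.2288
  x_1 = 0.6759 - 0.01*2.7036 = 0.6489
  y_1 = -1.1024 - 0.01*-13.2288 = -0.9701
Step 2: grad_x = 2*2*0.6489 = 2.5955, grad_y = 2*6*-0.9701 = -11.6413
  x_2 = 0.6489 - 0.01*2.5955 = 0.6229
  y_2 = -0.9701 - 0.01*-11.6413 = -0.8537
Step 3: grad_x = 2*2*0.6229 = 2.4916, grad_y = 2*6*-0.8537 = -10.2444
  x_3 = 0.6229 - 0.01*2.4916 = 0.598
  y_3 = -0.8537 - 0.01*-10.2444 = -0.7513
Step 4: grad_x = 2*2*0.598 = 2.392, grad_y = 2*6*-0.7513 = -9.0151
  x_4 = 0.598 - 0.01*2.392 = 0.5741
  y_4 = -0.7513 - 0.01*-9.0151 = -0.6611
Step 5: grad_x = 2*2*0.5741 = 2.2963, grad_y = 2*6*-0.6611 = -7.9332
  x_5 = 0.5741 - 0.01*2.2963 = 0.5511
  y_5 = -0.6611 - 0.01*-7.9332 = -0.5818
f(0.5511, -0.5818) = 2*0.5511^2 + 6*(-0.5818)^2 = 2.6382


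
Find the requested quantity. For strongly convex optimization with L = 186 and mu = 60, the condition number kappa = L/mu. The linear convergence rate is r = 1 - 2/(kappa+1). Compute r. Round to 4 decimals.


Step 1: Compute the condition number.
kappa = L/mu = 186/60 = 3.1
Step 2: Compute the convergence rate.
r = 1 - 2/(kappa + 1) = 1 - 2*mu/(L + mu) = (L - mu)/(L + mu) = 126/246 = 0.5122


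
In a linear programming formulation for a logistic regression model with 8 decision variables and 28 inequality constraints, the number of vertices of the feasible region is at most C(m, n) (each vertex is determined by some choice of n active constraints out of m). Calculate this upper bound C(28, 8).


Each vertex corresponds to some choice of n active constraints out of m, so the number of vertices is at most C(m, n) = m! / (n!(m-n)!).
m = 28, n = 8
Numerator: 28 * 27 * 26 * 25 * 24 * 23 * 22 * 21
Denominator: 8! = 40320
C(28, 8) = 3108105


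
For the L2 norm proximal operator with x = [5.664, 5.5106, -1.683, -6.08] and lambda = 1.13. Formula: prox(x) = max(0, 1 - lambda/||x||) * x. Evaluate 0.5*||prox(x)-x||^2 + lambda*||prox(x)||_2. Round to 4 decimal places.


Step 1: Compute ||x||.
||x|| = 10.1117
Step 2: Compute scaling factor.
scale = max(0, 1 - 1.13/10.1117) = 0.8882
Step 3: prox(x) = [5.031, 4.8948, -1.4949, -5.4005]
||prox(x)|| = 8.9817
Step 4: Proximal objective.
0.5*||prox-x||^2 = 0.6385
lambda*||prox|| = 10.1493
Total = 10.7878


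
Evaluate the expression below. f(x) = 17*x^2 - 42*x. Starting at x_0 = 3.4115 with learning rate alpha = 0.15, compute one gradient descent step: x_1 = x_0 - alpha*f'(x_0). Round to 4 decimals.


We compute the gradient at x_0 and apply the update.
f'(x) = 34*x - 42
f'(3.4115) = 34*3.4115 - 42 = 73.991
x_1 = 3.4115 - 0.15*73.991 = -7.6872


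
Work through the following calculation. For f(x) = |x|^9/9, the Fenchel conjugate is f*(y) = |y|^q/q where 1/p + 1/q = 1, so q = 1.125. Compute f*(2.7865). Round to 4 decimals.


The conjugate exponent q satisfies 1/p + 1/q = 1.
p = 9, so q = 9/(9 - 1) = 1.125
|y|^q = 2.7865^1.125 = 3.1673
f*(2.7865) = 3.1673 / 1.125 = 2.8154


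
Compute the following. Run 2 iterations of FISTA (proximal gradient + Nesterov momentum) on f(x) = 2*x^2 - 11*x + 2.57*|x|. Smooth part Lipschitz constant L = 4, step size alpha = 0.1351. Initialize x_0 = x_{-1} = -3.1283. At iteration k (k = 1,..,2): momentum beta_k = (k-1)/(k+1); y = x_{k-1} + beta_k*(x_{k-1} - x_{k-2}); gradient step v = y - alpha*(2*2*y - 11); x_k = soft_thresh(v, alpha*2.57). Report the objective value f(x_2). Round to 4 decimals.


FISTA on f(x) = 2*x^2 - 11*x + 2.57*|x|
L = 4, alpha = 0.1351
Iteration 1: beta = 0.0, y = -3.1283 + 0.0*(-3.1283 + 3.1283) = -3.1283
  grad(y) = -23.5132, v = y - alpha*grad = 0.0483
  prox(v) = soft_thresh(0.0483, 0.3472) = 0.0
Iteration 2: beta = 0.3333, y = 0.0 + 0.3333*(0.0 + 3.1283) = 1.0428
  grad(y) = -6.8289, v = y - alpha*grad = 1.9654
  prox(v) = soft_thresh(1.9654, 0.3472) = 1.6181
f(x_2) = 2*1.6181^2 - 11*1.6181 + 2.57*|1.6181| = -8.4042


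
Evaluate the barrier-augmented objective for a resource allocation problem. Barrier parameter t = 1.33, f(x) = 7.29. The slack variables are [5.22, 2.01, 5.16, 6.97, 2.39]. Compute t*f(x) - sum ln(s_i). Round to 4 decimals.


Step 1: Compute log-barrier.
ln values: [1.6525, 0.6981, 1.6409, 1.9416, 0.8713]
phi = -(1.6525 + 0.6981 + 1.6409 + 1.9416 + 0.8713) = -6.8045
Step 2: Compute augmented objective.
t*f(x) = 1.33*7.29 = 9.6957
Total = 9.6957 - 6.8045 = 2.8912


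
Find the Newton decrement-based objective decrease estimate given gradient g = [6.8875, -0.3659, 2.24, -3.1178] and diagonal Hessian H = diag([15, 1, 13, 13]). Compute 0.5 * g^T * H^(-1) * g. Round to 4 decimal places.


Step 1: H is diagonal, so H^(-1) * g = [0.4592, -0.3659, 0.1723, -0.2398].
Step 2: g^T H^(-1) g = sum_i g_i^2 / H_ii
  = (6.8875)^2/15 + (-0.3659)^2/1 + (2.24)^2/13 + (-3.1178)^2/13
  = 3.1625 + 0.1339 + 0.386 + 0.7477 = 4.4301
Step 3: Objective decrease = 0.5 * g^T H^(-1) g = 2.2151


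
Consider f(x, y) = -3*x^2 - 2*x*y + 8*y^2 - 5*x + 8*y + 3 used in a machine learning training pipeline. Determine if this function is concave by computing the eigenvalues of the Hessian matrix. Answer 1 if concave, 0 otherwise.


The Hessian of f(x,y) = -3*x^2 - 2*x*y + 8*y^2 - 5*x + 8*y + 3 is:
H = [[-6, -2], [-2, 16]]
Trace = -6 + 16 = 10
Determinant = -6*16 - (-2)^2 = -100
Discriminant = (10)^2 - 4*-100 = 500.0
Eigenvalues: lambda_1 = -6.1803, lambda_2 = 16.1803
The function is not concave.

0


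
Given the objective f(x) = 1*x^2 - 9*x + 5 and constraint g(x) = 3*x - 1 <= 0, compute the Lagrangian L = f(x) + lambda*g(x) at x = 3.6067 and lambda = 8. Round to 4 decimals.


Step 1: Evaluate f(x).
f(3.6067) = 1*3.6067^2 - 9*3.6067 + 5 = -14.452
Step 2: Evaluate g(x).
g(3.6067) = 3*3.6067 - 1 = 9.8201
Step 3: Compute Lagrangian.
L = -14.452 + 8*9.8201 = 64.1088


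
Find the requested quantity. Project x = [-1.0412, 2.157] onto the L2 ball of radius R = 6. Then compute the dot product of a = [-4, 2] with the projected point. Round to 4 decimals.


Step 1: Compute ||x|| (intermediates to 6 decimals).
||x|| = sqrt((-1.0412)^2 + 2.157^2) = 2.395151
Step 2: Project.
Since ||x|| <= R, proj = x (no scaling needed).
proj(x) = [-1.0412, 2.157]
Step 3: Dot product.
a^T * proj(x) = -4*(-1.0412) + 2*2.157 = 8.4788


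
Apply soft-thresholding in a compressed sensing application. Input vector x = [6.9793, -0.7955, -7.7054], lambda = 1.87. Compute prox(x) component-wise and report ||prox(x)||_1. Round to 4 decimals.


Soft-thresholding with lambda = 1.87:
prox(6.9793) = sign(6.9793)*max(|6.9793| - 1.87, 0) = 5.1093
prox(-0.7955) = sign(-0.7955)*max(|-0.7955| - 1.87, 0) = 0.0
prox(-7.7054) = sign(-7.7054)*max(|-7.7054| - 1.87, 0) = -5.8354
prox(x) = [5.1093, 0.0, -5.8354]
||prox(x)||_1 = 5.1093 + 0.0 + 5.8354 = 10.9447


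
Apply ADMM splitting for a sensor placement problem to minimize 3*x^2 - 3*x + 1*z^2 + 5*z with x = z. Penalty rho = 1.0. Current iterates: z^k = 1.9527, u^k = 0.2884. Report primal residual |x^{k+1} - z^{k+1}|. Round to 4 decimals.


ADMM iteration with rho = 1.0, z^k = 1.9527, u^k = 0.2884
Step 1: x-update.
Minimize 3*x^2 - 3*x + (1.0/2)*(x - 1.9527 + 0.2884)^2
FOC: (2*3 + 1.0)*x = 3 + 1.0*(1.9527 - 0.2884)
x^{k+1} = 0.6663
Step 2: z-update.
Minimize 1*z^2 + 5*z + (1.0/2)*(0.6663 - z + 0.2884)^2
FOC: (2*1 + 1.0)*z = -5 + 1.0*(0.6663 + 0.2884)
z^{k+1} = -1.3484
Step 3: u-update.
u^{k+1} = 0.2884 + 0.6663 + 1.3484 = 2.3032
Step 4: Primal residual = |0.6663 + 1.3484| = 2.0148


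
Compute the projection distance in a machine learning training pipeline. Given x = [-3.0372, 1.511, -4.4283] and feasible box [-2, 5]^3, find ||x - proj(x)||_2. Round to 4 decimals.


Project each component onto [-2, 5].
clip(-3.0372) = -2.0, clip(1.511) = 1.511, clip(-4.4283) = -2.0
Projection = [-2.0, 1.511, -2.0]
Squared diffs: [1.0758, 0.0, 5.8966]
Distance = sqrt(6.9724) = 2.6405


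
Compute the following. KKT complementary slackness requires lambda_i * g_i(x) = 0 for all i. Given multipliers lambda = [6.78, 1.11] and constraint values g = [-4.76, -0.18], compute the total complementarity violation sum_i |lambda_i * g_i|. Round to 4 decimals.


KKT complementary slackness check:
lambda_1 * g_1 = 6.78 * -4.76 = -32.2728
lambda_2 * g_2 = 1.11 * -0.18 = -0.1998
Total violation = 32.2728 + 0.1998 = 32.4726


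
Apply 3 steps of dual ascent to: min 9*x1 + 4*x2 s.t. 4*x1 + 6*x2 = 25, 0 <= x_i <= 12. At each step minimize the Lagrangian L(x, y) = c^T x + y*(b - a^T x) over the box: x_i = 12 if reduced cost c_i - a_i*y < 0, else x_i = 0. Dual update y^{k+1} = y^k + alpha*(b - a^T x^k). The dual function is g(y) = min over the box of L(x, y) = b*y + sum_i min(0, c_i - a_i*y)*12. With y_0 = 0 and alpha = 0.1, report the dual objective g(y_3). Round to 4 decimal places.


Dual ascent for LP: min 9*x1 + 4*x2, 4*x1 + 6*x2 = 25, 0 <= x_i <= 12
Step 1: y^k = 0.0, reduced costs: (9.0, 4.0)
  x^k = (0.0, 0.0), subgradient = b - a^T x = 25.0
  y^{k+1} = 0.0 + 0.1*25.0 = 2.5
Step 2: y^k = 2.5, reduced costs: (-1.0, -11.0)
  x^k = (12.0, 12.0), subgradient = b - a^T x = -95.0
  y^{k+1} = 2.5 + 0.1*-95.0 = -7.0
Step 3: y^k = -7.0, reduced costs: (37.0, 46.0)
  x^k = (0.0, 0.0), subgradient = b - a^T x = 25.0
  y^{k+1} = -7.0 + 0.1*25.0 = -4.5
Dual objective at y_3 = -4.5: reduced costs (27.0, 31.0), box minimizer x = (0.0, 0.0)
g(y_3) = b*y + (c1 - a1*y)*x1 + (c2 - a2*y)*x2 = 25*(-4.5) + 27.0*0.0 + 31.0*0.0 = -112.5 + 0.0 + 0.0 = -112.5


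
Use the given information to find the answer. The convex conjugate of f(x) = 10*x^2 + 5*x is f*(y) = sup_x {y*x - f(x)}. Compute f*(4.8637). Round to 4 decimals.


f*(y) = sup_x {y*x - a*x^2 - b*x} = sup_x {(y-b)*x - a*x^2}
FOC: (y - b) - 2a*x = 0 => x* = (y - b)/(2a)
x* = (4.8637 - 5)/(2*10) = -0.0068
f*(4.8637) = (y-b)^2/(4a) = (4.8637 - 5)^2/(4*10)
= 0.0186/40 = 0.0005


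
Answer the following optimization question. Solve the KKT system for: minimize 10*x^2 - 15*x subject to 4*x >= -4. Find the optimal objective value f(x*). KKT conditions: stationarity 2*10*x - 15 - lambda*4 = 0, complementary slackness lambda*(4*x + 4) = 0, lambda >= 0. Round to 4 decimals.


Step 1: Try lambda = 0 (constraint inactive).
Stationarity: 2*10*x - 15 = 0
x* = 15/(2*10) = 0.75
Check constraint: 4*0.75 = 3.0 >= -4 -- satisfied.
Step 2: Compute optimal value.
f(x*) = 10*0.75^2 - 15*0.75 = -5.625


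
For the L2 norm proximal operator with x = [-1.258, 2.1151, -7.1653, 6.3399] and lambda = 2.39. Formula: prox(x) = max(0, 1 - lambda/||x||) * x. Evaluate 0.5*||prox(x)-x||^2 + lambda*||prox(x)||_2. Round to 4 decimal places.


Step 1: Compute ||x||.
||x|| = 9.8789
Step 2: Compute scaling factor.
scale = max(0, 1 - 2.39/9.8789) = 0.7581
Step 3: prox(x) = [-0.9537, 1.6034, -5.4318, 4.8061]
||prox(x)|| = 7.4889
Step 4: Proximal objective.
0.5*||prox-x||^2 = 2.8561
lambda*||prox|| = 17.8985
Total = 20.7544


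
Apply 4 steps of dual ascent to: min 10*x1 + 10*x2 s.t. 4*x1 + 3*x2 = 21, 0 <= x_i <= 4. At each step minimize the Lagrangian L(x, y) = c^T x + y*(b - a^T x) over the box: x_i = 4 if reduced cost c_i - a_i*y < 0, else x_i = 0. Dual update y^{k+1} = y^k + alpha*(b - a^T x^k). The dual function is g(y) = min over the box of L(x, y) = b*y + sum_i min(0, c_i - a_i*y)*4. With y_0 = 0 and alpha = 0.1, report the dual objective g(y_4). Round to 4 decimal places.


Dual ascent for LP: min 10*x1 + 10*x2, 4*x1 + 3*x2 = 21, 0 <= x_i <= 4
Step 1: y^k = 0.0, reduced costs: (10.0, 10.0)
  x^k = (0.0, 0.0), subgradient = b - a^T x = 21.0
  y^{k+1} = 0.0 + 0.1*21.0 = 2.1
Step 2: y^k = 2.1, reduced costs: (1.6, 3.7)
  x^k = (0.0, 0.0), subgradient = b - a^T x = 21.0
  y^{k+1} = 2.1 + 0.1*21.0 = 4.2
Step 3: y^k = 4.2, reduced costs: (-6.8, -2.6)
  x^k = (4.0, 4.0), subgradient = b - a^T x = -7.0
  y^{k+1} = 4.2 + 0.1*-7.0 = 3.5
Step 4: y^k = 3.5, reduced costs: (-4.0, -0.5)
  x^k = (4.0, 4.0), subgradient = b - a^T x = -7.0
  y^{k+1} = 3.5 + 0.1*-7.0 = 2.8
Dual objective at y_4 = 2.8: reduced costs (-1.2, 1.6), box minimizer x = (4.0, 0.0)
g(y_4) = b*y + (c1 - a1*y)*x1 + (c2 - a2*y)*x2 = 21*2.8 + (-1.2)*4.0 + 1.6*0.0 = 58.8 - 4.8 + 0.0 = 54.0


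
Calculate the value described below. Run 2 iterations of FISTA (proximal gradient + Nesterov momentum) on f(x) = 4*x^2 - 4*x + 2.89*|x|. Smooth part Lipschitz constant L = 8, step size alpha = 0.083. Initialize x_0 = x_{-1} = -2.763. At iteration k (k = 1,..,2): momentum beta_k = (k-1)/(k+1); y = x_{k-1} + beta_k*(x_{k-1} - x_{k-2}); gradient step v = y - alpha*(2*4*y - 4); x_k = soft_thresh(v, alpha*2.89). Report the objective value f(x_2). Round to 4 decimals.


FISTA on f(x) = 4*x^2 - 4*x + 2.89*|x|
L = 8, alpha = 0.083
Iteration 1: beta = 0.0, y = -2.763 + 0.0*(-2.763 + 2.763) = -2.763
  grad(y) = -26.104, v = y - alpha*grad = -0.5964
  prox(v) = soft_thresh(-0.5964, 0.2399) = -0.3565
Iteration 2: beta = 0.3333, y = -0.3565 + 0.3333*(-0.3565 + 2.763) = 0.4457
  grad(y) = -0.4346, v = y - alpha*grad = 0.4817
  prox(v) = soft_thresh(0.4817, 0.2399) = 0.2419
f(x_2) = 4*0.2419^2 - 4*0.2419 + 2.89*|0.2419| = -0.0345


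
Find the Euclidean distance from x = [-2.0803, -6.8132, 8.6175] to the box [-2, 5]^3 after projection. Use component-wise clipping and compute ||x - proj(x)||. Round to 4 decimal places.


Project each component onto [-2, 5].
clip(-2.0803) = -2.0, clip(-6.8132) = -2.0, clip(8.6175) = 5.0
Projection = [-2.0, -2.0, 5.0]
Squared diffs: [0.0064, 23.1669, 13.0863]
Distance = sqrt(36.2596) = 6.0216


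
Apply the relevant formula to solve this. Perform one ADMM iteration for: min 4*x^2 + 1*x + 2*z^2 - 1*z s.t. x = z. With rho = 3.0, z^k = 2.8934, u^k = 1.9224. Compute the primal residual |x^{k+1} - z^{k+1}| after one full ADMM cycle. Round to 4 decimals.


ADMM iteration with rho = 3.0, z^k = 2.8934, u^k = 1.9224
Step 1: x-update.
Minimize 4*x^2 + 1*x + (3.0/2)*(x - 2.8934 + 1.9224)^2
FOC: (2*4 + 3.0)*x = -1 + 3.0*(2.8934 - 1.9224)
x^{k+1} = 0.1739
Step 2: z-update.
Minimize 2*z^2 - 1*z + (3.0/2)*(0.1739 - z + 1.9224)^2
FOC: (2*2 + 3.0)*z = 1 + 3.0*(0.1739 + 1.9224)
z^{k+1} = 1.0413
Step 3: u-update.
u^{k+1} = 1.9224 + 0.1739 - 1.0413 = 1.055
Step 4: Primal residual = |0.1739 - 1.0413| = 0.8674


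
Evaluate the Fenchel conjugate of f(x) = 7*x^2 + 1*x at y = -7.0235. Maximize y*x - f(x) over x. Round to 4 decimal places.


f*(y) = sup_x {y*x - a*x^2 - b*x} = sup_x {(y-b)*x - a*x^2}
FOC: (y - b) - 2a*x = 0 => x* = (y - b)/(2a)
x* = (-7.0235 - 1)/(2*7) = -0.5731
f*(-7.0235) = (y-b)^2/(4a) = (-7.0235 - 1)^2/(4*7)
= 64.3766/28 = 2.2992


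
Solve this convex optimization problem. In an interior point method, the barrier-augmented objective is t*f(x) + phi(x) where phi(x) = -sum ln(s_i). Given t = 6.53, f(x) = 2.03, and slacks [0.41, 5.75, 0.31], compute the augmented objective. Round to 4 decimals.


Step 1: Compute log-barrier.
ln values: [-0.8916, 1.7492, -1.1712]
phi = -(-0.8916 + 1.7492 - 1.1712) = 0.3136
Step 2: Compute augmented objective.
t*f(x) = 6.53*2.03 = 13.2559
Total = 13.2559 + 0.3136 = 13.5695


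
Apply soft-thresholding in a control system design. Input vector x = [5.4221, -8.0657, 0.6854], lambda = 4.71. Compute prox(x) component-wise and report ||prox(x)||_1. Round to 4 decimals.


Soft-thresholding with lambda = 4.71:
prox(5.4221) = sign(5.4221)*max(|5.4221| - 4.71, 0) = 0.7121
prox(-8.0657) = sign(-8.0657)*max(|-8.0657| - 4.71, 0) = -3.3557
prox(0.6854) = sign(0.6854)*max(|0.6854| - 4.71, 0) = 0.0
prox(x) = [0.7121, -3.3557, 0.0]
||prox(x)||_1 = 0.7121 + 3.3557 + 0.0 = 4.0678


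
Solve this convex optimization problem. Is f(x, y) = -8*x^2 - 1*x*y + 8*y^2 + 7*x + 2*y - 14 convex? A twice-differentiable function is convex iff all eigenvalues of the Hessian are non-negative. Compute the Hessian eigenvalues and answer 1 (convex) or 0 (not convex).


The Hessian of f(x,y) = -8*x^2 - 1*x*y + 8*y^2 + 7*x + 2*y - 14 is:
H = [[-16, -1], [-1, 16]]
Trace = -16 + 16 = 0
Determinant = -16*16 - (-1)^2 = -257
Discriminant = (0)^2 - 4*-257 = 1028.0
Eigenvalues: lambda_1 = -16.0312, lambda_2 = 16.0312
The function is not convex.

0


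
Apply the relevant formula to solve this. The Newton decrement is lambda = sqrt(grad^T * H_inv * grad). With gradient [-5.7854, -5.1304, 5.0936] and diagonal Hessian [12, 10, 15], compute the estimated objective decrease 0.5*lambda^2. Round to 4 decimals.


Step 1: H is diagonal, so H^(-1) * g = [-0.4821, -0.513, 0.3396].
Step 2: g^T H^(-1) g = sum_i g_i^2 / H_ii
  = (-5.7854)^2/12 + (-5.1304)^2/10 + (5.0936)^2/15
  = 2.7892 + 2.6321 + 1.7297 = 7.151
Step 3: Objective decrease = 0.5 * g^T H^(-1) g = 3.5755


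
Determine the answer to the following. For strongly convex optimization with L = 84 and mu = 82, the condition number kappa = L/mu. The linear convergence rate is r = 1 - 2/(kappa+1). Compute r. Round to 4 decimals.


Step 1: Compute the condition number.
kappa = L/mu = 84/82 = 1.0244
Step 2: Compute the convergence rate.
r = 1 - 2/(kappa + 1) = 1 - 2*mu/(L + mu) = (L - mu)/(L + mu) = 2/166 = 0.012
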